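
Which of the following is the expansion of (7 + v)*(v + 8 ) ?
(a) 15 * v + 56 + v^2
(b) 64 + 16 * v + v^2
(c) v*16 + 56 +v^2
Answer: a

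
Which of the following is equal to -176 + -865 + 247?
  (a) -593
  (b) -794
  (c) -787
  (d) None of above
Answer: b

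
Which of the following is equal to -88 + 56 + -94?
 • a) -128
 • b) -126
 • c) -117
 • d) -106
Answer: b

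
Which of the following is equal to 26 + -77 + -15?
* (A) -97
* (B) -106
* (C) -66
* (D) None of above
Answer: C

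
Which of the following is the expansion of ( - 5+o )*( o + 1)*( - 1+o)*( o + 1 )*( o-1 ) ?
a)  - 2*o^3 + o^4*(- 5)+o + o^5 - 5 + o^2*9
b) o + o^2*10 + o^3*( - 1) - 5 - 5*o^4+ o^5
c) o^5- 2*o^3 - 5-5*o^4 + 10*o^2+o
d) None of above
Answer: c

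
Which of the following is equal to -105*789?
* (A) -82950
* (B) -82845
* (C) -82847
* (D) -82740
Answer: B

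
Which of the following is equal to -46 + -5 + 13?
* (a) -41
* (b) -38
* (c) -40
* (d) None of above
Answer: b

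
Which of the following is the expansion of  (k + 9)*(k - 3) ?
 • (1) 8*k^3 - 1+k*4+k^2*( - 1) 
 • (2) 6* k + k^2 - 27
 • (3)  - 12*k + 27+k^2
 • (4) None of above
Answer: 2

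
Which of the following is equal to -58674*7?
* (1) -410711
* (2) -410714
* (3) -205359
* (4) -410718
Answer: 4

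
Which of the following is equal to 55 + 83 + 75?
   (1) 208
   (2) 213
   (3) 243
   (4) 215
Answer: 2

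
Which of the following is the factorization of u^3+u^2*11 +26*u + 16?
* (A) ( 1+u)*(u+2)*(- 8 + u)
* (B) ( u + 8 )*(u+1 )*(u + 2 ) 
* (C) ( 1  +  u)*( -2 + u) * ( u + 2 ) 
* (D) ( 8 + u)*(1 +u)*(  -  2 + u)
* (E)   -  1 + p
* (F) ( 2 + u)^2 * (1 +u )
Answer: B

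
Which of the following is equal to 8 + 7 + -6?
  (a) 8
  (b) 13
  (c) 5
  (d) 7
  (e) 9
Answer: e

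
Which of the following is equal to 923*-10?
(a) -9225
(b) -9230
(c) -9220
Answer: b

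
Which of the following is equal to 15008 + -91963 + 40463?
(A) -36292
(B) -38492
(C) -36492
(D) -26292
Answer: C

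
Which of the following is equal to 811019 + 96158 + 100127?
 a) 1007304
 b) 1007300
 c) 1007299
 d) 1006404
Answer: a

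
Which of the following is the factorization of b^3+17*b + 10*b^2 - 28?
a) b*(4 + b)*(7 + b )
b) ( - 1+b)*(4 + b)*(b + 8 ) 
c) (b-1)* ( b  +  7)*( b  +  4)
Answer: c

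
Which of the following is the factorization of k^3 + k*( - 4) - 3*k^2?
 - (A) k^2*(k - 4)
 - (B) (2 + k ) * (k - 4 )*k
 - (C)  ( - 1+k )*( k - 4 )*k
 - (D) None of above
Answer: D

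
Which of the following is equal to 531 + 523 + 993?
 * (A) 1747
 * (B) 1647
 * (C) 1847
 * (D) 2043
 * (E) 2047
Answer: E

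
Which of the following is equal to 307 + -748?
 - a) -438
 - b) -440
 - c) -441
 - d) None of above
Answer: c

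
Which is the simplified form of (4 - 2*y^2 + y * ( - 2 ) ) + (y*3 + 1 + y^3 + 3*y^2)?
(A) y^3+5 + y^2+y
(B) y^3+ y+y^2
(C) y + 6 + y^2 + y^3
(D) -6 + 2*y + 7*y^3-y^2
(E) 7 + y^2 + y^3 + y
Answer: A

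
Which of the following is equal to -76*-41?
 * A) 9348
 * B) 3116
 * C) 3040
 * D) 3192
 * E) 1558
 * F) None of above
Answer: B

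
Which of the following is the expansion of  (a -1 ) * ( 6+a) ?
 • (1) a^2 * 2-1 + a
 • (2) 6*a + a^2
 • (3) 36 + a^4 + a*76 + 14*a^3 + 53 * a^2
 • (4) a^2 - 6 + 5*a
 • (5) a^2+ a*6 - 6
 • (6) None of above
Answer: 4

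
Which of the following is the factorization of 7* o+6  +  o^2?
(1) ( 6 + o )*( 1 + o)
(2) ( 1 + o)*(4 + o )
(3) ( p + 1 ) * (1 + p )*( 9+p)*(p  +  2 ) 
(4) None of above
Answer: 1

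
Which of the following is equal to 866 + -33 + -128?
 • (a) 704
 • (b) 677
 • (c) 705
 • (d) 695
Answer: c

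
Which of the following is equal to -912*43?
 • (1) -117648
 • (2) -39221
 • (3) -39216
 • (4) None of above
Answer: 3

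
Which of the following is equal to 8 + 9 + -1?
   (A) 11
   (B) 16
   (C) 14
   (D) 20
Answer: B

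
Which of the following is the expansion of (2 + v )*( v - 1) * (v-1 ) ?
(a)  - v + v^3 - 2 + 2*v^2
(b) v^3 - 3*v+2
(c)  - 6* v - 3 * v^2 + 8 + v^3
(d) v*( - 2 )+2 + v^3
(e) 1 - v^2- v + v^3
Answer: b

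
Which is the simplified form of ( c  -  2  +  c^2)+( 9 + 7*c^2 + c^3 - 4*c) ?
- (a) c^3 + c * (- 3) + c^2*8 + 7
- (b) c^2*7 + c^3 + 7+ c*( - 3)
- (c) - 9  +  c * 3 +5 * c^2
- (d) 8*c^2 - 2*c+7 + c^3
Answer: a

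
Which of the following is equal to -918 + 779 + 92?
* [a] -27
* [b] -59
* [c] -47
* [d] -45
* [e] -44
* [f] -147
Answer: c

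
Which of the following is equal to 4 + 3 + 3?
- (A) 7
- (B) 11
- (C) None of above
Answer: C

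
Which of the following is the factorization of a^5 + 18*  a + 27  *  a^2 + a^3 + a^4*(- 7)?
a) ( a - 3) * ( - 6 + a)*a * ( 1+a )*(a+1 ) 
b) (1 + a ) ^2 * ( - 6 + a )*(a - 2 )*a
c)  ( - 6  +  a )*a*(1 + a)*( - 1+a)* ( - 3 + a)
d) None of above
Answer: a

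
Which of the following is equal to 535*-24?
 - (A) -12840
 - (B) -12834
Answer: A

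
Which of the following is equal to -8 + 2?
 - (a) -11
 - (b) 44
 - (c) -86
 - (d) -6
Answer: d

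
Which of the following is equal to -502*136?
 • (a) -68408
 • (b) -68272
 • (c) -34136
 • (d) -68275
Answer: b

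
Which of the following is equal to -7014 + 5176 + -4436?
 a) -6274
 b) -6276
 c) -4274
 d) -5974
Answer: a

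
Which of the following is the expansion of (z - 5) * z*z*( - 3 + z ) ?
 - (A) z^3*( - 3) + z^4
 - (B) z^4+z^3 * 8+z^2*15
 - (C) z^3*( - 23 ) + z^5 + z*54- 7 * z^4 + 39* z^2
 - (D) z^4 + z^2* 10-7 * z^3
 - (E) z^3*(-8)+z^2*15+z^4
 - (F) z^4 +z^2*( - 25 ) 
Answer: E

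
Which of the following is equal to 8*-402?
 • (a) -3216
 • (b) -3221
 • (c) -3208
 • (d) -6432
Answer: a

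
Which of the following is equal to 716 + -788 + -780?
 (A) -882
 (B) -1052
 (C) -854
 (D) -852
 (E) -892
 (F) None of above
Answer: D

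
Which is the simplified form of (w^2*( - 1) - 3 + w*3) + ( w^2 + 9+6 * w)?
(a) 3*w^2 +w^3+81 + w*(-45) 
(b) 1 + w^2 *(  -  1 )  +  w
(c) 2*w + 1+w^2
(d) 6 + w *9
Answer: d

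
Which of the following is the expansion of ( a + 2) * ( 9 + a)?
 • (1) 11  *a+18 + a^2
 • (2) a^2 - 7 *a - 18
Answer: 1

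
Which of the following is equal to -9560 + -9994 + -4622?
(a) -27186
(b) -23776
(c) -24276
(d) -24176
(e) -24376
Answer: d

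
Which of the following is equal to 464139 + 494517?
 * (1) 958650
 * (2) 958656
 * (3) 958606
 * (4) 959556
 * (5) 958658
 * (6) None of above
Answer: 2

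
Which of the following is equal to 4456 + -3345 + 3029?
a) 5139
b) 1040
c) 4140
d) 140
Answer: c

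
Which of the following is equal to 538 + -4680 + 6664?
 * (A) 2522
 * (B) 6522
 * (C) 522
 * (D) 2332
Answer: A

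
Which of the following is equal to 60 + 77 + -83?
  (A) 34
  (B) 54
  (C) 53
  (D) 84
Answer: B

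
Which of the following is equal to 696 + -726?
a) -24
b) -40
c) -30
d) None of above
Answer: c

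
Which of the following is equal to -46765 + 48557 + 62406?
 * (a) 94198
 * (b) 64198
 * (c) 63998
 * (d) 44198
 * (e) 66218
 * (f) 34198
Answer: b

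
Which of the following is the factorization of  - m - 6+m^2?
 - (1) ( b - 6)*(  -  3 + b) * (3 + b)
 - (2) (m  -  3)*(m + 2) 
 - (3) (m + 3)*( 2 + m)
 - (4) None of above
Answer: 2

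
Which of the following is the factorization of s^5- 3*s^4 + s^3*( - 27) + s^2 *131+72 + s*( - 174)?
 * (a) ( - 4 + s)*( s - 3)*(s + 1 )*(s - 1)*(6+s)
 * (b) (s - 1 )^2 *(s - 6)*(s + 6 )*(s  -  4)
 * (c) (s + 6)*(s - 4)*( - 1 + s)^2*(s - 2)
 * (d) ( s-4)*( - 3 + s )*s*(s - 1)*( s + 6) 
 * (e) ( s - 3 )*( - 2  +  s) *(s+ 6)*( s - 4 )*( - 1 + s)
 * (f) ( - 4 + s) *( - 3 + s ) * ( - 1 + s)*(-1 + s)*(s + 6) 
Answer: f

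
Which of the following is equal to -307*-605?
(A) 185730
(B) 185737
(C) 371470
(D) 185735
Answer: D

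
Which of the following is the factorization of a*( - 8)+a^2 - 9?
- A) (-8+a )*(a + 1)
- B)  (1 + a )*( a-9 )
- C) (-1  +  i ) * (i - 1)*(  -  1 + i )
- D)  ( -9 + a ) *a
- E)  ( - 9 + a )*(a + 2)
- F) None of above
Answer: B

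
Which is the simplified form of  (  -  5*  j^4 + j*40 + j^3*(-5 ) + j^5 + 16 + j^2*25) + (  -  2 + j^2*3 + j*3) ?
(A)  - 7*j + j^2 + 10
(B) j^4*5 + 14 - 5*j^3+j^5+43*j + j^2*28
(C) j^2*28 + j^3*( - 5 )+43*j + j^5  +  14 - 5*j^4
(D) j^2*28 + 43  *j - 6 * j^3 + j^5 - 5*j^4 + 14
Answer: C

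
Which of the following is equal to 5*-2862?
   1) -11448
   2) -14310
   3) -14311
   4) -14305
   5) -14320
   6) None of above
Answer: 2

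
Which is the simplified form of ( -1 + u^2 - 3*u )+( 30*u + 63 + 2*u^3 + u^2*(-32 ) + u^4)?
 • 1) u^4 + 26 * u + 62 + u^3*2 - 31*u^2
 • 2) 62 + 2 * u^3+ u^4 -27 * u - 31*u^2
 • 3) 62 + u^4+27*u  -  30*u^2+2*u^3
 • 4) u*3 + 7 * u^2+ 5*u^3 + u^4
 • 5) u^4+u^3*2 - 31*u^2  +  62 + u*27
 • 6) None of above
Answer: 5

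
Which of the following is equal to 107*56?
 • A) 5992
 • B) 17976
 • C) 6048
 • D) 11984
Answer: A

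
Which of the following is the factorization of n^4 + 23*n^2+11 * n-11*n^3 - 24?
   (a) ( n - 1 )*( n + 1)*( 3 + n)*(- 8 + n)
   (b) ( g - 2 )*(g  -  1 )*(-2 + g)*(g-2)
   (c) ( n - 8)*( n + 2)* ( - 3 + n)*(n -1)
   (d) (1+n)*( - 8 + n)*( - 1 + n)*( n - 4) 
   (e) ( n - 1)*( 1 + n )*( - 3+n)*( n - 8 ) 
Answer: e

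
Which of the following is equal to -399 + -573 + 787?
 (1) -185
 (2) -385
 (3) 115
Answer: 1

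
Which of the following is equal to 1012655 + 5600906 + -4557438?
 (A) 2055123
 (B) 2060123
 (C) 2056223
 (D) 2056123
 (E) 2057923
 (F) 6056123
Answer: D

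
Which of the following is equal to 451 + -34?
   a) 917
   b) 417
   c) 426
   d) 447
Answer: b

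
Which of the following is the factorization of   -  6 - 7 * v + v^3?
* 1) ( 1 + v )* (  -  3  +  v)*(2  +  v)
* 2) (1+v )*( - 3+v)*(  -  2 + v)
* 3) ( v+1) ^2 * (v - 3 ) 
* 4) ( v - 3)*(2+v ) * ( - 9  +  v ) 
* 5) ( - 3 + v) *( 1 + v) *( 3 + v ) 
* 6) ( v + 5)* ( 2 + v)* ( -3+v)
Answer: 1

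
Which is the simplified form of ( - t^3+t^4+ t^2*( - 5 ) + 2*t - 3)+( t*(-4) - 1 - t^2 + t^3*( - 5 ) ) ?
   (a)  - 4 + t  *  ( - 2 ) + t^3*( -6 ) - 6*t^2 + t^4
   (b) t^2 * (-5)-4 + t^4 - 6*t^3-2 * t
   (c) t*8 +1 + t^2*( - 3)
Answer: a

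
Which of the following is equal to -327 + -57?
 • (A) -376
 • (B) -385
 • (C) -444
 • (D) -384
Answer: D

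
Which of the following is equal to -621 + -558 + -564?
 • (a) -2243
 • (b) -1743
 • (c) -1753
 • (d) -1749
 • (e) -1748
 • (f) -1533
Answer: b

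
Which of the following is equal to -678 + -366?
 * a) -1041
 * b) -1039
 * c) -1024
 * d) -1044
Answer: d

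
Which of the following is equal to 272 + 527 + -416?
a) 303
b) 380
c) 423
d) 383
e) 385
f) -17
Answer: d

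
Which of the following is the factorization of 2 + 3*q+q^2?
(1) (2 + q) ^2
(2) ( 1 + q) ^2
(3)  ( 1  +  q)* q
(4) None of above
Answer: 4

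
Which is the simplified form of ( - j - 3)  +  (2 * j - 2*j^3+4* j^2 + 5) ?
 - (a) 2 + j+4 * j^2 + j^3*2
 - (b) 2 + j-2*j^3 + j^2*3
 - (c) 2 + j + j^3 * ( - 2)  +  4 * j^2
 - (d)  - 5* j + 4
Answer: c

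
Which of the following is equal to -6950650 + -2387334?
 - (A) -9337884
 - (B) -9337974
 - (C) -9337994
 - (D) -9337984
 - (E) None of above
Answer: D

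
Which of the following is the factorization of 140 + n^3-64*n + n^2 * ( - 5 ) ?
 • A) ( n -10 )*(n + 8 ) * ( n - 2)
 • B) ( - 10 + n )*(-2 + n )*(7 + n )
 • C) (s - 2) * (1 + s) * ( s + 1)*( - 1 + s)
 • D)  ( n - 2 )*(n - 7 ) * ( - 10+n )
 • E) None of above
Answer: B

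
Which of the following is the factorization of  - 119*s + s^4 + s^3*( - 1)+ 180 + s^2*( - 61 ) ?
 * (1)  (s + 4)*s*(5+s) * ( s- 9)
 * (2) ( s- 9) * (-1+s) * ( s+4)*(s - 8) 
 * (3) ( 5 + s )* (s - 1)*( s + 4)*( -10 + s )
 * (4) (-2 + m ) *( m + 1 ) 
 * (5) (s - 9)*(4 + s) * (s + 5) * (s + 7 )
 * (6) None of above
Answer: 6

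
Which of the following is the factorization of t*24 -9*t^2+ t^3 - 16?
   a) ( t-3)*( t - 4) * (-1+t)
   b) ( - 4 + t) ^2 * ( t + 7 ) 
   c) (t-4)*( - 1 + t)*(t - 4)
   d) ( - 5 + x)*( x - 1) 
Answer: c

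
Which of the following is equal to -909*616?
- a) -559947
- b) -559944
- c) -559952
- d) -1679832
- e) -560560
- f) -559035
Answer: b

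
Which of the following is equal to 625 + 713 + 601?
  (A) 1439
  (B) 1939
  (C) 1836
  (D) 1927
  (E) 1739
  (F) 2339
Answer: B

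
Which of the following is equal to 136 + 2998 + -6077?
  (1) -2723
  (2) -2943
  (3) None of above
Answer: 2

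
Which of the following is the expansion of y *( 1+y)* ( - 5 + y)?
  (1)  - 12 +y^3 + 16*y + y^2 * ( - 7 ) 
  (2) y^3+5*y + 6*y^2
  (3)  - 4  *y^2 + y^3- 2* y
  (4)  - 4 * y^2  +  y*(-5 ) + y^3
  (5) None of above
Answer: 4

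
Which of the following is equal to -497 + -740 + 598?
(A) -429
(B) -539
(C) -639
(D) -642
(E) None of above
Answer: C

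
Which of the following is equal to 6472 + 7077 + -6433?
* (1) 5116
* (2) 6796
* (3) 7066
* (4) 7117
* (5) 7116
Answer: 5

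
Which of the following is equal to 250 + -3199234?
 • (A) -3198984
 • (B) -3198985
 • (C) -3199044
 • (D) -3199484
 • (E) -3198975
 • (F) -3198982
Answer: A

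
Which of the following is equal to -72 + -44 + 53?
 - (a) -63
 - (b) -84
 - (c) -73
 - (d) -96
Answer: a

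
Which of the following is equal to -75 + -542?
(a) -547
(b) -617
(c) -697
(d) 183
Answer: b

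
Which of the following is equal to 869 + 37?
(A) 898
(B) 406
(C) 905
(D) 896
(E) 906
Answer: E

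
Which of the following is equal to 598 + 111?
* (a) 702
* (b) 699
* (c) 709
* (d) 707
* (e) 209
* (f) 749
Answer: c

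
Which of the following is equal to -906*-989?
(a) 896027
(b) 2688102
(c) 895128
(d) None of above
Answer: d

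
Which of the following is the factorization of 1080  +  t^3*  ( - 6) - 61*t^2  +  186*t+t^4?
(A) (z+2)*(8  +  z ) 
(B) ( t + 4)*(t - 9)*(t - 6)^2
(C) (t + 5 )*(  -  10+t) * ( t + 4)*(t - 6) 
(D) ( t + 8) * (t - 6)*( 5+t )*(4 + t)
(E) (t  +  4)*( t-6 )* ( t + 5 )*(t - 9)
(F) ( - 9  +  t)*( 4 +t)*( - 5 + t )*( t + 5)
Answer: E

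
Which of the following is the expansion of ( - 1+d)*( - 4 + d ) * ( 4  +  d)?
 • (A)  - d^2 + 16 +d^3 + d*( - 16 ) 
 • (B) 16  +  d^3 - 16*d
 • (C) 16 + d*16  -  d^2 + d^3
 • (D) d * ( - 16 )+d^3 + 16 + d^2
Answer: A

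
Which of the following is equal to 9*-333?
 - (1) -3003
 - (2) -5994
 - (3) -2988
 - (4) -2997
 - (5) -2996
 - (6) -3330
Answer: 4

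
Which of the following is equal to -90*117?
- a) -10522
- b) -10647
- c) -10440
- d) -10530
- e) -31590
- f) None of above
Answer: d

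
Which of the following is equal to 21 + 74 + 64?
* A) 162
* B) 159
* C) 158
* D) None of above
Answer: B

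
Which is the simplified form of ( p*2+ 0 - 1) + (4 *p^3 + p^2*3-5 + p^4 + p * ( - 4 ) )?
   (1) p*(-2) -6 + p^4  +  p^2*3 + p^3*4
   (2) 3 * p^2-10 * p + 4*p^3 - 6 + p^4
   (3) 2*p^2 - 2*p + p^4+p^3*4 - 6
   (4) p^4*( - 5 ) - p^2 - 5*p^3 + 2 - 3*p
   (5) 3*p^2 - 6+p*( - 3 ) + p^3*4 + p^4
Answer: 1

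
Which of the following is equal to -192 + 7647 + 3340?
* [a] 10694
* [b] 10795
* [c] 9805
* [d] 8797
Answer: b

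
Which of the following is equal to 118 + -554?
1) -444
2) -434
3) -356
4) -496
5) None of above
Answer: 5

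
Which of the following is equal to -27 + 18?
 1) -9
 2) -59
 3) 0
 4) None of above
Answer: 1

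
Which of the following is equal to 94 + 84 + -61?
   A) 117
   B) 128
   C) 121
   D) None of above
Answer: A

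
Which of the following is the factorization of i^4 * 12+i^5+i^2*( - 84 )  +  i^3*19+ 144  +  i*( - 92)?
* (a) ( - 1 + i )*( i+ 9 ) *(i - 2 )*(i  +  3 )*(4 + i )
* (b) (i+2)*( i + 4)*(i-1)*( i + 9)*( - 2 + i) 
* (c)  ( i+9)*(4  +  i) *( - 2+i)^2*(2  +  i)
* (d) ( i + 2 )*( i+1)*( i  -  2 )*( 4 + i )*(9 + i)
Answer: b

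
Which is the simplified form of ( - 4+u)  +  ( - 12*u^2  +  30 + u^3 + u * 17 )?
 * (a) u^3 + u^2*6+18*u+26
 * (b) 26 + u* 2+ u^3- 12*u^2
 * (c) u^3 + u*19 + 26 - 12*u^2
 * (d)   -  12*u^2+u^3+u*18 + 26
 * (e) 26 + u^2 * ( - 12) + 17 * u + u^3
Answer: d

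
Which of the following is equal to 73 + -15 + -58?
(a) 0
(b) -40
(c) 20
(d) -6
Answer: a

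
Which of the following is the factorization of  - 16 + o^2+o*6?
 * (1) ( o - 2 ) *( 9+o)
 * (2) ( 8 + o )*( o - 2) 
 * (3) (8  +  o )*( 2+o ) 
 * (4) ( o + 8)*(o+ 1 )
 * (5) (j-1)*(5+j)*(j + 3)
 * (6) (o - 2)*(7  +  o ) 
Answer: 2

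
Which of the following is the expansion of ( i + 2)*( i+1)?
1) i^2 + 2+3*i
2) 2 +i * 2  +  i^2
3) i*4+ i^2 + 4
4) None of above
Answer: 1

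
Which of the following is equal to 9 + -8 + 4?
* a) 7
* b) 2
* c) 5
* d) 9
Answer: c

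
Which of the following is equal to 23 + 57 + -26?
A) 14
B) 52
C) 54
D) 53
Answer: C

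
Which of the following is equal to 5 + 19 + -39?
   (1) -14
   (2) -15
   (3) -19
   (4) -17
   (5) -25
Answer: 2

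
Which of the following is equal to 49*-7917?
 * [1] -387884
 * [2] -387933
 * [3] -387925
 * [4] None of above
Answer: 2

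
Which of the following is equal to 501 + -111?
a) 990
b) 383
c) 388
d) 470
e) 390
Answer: e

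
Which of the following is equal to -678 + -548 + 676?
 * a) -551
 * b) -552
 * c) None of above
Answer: c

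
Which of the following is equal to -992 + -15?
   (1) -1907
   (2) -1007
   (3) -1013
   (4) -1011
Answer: 2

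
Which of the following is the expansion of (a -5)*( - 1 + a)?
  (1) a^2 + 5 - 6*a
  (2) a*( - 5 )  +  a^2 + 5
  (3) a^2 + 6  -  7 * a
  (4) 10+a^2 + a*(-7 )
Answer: 1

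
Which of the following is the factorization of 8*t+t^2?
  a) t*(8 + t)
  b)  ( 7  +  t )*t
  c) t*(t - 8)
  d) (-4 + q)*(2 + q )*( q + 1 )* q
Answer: a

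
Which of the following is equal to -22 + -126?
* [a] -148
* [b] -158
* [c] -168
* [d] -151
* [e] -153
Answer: a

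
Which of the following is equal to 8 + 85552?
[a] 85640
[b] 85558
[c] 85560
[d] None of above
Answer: c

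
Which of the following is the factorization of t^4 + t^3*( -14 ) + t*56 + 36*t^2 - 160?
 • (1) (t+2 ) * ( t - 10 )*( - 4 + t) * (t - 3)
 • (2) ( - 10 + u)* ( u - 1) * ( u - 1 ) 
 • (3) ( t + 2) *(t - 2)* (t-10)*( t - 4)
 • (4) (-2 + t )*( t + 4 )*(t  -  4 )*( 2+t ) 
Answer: 3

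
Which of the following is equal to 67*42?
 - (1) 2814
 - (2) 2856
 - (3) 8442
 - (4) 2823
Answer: 1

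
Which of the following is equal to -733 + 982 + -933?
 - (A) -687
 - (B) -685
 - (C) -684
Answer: C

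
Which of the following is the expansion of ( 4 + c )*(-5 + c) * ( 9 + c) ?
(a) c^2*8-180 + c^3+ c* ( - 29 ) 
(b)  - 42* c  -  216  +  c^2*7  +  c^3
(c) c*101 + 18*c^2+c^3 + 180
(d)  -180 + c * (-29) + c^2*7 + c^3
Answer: a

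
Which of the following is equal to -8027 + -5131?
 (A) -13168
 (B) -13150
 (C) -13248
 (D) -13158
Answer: D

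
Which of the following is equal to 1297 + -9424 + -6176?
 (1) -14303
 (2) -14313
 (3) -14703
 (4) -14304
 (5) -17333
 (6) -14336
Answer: 1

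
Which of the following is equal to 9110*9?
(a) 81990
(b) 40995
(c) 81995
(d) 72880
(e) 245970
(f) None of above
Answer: a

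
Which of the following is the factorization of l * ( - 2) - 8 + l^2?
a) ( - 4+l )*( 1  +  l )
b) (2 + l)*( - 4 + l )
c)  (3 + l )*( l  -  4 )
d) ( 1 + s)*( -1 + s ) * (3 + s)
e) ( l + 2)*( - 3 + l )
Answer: b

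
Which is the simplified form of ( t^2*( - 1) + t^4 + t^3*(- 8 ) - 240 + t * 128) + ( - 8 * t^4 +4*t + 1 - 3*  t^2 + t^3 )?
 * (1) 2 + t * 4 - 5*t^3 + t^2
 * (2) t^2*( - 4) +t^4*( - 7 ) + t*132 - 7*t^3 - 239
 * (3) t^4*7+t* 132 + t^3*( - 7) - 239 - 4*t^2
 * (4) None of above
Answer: 2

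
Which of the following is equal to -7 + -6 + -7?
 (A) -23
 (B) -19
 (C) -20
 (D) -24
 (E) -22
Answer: C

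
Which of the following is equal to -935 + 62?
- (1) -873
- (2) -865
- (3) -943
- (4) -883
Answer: 1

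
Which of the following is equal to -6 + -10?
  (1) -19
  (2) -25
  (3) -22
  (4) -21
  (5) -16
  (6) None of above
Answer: 5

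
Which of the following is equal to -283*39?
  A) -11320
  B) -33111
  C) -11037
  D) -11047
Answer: C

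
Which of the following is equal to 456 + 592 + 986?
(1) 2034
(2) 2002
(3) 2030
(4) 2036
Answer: 1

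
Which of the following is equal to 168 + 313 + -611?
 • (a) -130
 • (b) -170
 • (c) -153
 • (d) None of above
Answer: a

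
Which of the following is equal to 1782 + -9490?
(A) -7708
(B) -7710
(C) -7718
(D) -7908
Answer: A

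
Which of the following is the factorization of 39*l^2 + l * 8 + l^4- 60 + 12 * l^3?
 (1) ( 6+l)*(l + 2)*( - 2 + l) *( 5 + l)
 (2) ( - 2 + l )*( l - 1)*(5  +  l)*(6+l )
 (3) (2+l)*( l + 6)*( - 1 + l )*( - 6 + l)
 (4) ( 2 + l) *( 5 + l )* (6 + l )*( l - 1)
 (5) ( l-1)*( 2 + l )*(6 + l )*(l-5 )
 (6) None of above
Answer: 4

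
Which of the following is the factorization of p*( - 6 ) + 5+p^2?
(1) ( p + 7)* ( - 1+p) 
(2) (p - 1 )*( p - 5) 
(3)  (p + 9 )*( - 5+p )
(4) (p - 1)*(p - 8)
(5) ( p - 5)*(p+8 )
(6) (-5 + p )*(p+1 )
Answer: 2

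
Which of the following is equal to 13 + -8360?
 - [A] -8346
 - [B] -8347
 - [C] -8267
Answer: B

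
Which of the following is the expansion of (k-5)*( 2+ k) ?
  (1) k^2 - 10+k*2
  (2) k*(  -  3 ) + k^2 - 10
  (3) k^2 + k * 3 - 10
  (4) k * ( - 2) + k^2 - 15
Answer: 2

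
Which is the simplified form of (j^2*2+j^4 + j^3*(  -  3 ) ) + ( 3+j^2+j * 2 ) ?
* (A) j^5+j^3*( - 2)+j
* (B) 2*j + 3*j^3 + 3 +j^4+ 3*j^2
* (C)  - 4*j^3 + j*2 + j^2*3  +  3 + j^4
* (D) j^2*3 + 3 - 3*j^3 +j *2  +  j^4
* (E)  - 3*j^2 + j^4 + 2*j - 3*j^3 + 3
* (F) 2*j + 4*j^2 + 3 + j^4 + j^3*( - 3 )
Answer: D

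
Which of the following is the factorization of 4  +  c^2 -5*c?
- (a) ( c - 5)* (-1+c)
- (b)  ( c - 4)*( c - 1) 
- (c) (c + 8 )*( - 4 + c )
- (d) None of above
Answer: b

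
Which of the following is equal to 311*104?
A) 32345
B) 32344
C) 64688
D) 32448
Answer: B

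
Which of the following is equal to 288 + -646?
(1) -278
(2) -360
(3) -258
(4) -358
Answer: 4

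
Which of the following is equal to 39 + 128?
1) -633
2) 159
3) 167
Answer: 3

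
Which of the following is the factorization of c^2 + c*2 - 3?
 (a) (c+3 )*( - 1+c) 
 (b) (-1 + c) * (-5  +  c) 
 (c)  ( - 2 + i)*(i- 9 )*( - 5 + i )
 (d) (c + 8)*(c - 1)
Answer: a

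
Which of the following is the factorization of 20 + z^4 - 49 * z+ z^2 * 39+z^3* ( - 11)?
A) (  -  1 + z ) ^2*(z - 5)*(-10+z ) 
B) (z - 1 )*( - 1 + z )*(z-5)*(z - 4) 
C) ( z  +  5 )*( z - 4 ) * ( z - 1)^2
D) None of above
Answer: B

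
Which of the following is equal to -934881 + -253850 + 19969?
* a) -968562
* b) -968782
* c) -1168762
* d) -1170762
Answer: c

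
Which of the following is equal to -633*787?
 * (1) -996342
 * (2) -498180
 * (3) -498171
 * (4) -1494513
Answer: 3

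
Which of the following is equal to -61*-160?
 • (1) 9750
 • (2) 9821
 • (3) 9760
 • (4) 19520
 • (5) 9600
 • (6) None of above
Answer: 3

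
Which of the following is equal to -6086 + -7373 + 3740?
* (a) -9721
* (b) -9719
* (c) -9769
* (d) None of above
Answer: b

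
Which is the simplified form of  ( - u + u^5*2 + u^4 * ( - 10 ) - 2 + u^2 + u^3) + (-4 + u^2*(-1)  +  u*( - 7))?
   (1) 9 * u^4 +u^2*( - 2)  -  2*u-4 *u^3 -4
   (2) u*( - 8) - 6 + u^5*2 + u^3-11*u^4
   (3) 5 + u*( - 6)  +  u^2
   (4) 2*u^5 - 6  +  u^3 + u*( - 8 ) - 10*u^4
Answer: 4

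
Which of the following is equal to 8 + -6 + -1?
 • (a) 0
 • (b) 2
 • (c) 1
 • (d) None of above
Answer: c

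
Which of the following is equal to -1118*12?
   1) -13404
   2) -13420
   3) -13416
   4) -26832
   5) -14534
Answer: 3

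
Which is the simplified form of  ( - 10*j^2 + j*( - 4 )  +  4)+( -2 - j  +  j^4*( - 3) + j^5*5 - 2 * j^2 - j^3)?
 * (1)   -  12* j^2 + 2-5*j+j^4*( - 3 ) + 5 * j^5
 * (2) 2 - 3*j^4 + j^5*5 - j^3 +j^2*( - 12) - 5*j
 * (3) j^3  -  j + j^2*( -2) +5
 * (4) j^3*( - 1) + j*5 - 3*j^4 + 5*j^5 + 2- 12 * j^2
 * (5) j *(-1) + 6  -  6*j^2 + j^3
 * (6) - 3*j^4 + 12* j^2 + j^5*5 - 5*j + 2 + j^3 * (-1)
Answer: 2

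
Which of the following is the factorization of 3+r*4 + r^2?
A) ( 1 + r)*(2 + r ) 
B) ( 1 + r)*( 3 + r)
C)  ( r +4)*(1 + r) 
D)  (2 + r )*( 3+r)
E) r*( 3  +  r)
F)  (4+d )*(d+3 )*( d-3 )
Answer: B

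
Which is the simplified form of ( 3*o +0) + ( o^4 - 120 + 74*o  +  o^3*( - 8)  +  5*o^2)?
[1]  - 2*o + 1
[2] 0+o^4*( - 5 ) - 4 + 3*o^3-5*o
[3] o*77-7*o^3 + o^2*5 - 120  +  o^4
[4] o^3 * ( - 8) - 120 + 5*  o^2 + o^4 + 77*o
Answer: 4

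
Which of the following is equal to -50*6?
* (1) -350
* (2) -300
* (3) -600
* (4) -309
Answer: 2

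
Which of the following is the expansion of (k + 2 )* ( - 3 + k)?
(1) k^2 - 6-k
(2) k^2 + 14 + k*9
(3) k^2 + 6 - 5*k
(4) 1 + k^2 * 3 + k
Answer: 1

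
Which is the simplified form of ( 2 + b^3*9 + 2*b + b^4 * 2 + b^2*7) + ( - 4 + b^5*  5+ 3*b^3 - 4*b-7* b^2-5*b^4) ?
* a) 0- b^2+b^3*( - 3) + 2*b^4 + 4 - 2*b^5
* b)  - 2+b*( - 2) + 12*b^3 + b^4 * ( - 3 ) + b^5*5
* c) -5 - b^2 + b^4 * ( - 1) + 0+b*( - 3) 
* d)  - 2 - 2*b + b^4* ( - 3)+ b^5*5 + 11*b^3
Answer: b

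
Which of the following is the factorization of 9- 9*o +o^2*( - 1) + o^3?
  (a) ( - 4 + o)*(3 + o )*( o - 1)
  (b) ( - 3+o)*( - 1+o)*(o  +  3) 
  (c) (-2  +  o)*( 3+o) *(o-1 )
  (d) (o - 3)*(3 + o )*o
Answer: b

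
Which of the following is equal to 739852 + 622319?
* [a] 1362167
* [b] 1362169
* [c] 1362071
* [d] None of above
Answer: d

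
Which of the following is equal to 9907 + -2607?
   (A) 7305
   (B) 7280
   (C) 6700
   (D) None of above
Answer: D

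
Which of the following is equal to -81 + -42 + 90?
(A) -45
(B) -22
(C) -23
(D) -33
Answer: D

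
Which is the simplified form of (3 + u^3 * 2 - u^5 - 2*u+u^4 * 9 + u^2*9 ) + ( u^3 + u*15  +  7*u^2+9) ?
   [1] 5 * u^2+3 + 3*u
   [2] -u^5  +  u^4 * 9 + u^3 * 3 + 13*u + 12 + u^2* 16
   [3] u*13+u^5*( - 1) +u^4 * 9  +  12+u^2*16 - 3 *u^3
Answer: 2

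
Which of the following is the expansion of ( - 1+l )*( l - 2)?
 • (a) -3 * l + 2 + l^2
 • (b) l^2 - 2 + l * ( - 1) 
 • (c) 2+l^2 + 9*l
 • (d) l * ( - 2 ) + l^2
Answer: a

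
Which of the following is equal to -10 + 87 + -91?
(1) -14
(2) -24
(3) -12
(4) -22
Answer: 1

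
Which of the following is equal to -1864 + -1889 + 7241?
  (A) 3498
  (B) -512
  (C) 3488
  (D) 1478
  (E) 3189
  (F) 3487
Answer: C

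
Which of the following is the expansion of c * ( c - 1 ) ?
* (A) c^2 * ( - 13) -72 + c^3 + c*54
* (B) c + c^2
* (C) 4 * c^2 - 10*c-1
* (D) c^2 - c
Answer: D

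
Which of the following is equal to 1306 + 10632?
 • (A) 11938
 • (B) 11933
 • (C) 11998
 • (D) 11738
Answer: A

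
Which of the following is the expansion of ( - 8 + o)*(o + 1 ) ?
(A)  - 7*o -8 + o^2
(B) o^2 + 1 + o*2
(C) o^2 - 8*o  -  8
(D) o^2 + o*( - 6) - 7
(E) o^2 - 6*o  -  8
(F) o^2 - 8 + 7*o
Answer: A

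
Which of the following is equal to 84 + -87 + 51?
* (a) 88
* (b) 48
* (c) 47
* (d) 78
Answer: b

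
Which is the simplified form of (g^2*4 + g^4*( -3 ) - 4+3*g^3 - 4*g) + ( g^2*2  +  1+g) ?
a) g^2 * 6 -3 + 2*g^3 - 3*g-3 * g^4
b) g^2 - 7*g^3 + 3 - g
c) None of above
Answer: c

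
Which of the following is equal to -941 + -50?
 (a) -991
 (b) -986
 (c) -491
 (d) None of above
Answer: a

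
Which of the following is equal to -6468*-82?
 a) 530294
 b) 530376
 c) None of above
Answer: b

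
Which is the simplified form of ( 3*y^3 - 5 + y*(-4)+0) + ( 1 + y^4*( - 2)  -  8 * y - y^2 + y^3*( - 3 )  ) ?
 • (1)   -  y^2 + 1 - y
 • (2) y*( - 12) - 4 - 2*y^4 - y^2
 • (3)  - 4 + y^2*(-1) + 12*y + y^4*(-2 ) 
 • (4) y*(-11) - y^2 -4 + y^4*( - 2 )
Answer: 2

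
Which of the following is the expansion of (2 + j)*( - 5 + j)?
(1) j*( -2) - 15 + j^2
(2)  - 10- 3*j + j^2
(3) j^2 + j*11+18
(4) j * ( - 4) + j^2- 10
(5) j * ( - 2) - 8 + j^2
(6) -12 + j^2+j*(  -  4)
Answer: 2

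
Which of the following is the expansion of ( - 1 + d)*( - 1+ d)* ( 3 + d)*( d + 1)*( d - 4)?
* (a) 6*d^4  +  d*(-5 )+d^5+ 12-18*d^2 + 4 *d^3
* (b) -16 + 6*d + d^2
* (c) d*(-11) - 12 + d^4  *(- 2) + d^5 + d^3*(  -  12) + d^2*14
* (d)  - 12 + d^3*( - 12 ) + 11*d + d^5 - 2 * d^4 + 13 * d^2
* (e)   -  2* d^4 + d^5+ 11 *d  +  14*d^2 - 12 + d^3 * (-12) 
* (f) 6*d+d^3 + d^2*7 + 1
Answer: e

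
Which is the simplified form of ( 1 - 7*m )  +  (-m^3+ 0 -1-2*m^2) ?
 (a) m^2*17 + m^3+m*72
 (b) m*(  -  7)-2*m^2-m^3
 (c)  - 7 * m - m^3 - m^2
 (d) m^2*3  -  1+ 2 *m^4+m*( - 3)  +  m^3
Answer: b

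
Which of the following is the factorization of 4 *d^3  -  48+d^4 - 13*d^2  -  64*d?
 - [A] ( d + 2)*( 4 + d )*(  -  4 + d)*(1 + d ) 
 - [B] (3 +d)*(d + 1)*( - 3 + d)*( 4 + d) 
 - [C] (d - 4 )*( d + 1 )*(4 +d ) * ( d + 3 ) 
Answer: C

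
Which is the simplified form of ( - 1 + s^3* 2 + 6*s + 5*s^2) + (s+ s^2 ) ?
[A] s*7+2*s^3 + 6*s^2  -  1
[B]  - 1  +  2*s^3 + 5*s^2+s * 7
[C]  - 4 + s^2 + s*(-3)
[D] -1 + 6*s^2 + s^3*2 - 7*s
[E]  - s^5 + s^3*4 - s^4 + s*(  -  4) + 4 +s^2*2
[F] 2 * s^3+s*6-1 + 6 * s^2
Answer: A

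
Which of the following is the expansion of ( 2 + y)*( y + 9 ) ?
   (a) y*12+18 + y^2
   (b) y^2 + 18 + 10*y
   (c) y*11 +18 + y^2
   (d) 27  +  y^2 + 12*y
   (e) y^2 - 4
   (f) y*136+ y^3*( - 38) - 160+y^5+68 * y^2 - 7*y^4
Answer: c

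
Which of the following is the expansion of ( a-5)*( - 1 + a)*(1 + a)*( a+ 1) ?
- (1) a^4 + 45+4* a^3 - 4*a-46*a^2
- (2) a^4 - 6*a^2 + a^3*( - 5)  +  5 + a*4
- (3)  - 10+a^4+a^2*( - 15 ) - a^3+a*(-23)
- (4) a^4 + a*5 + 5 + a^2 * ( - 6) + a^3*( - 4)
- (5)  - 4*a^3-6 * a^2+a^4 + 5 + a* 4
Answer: 5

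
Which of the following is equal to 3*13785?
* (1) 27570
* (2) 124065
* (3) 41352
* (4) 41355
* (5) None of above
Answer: 4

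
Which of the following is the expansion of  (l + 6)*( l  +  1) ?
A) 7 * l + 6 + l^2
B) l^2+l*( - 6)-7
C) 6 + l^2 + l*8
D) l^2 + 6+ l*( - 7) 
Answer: A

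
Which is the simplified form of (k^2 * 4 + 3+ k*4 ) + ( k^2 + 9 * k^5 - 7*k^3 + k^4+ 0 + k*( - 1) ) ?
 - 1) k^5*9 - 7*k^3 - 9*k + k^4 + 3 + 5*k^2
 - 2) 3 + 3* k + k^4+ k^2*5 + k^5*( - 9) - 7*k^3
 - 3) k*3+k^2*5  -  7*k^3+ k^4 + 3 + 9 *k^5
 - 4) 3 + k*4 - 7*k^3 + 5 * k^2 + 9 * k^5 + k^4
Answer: 3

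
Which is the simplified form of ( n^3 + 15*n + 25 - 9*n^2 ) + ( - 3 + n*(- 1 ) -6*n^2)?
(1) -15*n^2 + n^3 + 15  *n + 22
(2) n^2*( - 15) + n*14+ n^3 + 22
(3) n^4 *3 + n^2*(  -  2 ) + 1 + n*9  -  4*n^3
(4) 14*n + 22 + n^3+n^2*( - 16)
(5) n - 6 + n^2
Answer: 2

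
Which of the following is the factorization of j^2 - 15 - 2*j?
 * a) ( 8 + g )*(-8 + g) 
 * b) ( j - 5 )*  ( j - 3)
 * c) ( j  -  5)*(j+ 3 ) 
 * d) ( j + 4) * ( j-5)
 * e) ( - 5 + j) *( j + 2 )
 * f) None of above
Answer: c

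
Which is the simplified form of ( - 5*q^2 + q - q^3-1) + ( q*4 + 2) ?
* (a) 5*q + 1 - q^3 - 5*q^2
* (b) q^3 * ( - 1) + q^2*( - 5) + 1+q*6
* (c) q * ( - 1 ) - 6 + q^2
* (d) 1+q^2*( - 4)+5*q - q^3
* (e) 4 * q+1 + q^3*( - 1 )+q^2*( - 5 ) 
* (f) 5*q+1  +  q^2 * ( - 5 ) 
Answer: a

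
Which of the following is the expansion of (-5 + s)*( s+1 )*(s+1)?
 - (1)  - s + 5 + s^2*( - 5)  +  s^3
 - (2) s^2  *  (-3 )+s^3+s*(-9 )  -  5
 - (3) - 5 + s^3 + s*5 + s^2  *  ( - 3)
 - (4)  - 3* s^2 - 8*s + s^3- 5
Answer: 2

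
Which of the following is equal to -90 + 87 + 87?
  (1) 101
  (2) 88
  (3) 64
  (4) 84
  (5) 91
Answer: 4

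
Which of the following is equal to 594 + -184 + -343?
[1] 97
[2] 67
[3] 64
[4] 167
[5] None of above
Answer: 2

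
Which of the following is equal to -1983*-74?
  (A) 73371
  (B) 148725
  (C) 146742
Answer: C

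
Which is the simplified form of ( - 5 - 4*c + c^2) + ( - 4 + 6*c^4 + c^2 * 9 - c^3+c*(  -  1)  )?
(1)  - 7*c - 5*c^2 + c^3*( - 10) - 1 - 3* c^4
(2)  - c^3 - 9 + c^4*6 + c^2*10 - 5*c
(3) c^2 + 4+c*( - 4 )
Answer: 2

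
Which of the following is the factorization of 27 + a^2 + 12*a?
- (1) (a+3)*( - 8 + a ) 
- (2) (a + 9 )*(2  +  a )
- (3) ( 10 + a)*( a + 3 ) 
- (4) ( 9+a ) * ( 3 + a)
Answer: 4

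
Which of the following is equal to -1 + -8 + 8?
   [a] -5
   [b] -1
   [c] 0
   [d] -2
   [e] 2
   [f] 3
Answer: b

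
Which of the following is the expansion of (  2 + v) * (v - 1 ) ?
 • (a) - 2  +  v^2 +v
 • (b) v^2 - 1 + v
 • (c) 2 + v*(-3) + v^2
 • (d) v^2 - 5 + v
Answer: a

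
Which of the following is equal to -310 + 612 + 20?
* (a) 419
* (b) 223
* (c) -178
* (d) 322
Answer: d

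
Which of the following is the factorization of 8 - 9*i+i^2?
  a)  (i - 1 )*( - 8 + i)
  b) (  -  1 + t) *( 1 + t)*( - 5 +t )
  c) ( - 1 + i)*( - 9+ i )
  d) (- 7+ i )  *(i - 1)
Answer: a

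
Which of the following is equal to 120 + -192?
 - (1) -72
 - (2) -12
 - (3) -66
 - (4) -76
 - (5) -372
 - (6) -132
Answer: 1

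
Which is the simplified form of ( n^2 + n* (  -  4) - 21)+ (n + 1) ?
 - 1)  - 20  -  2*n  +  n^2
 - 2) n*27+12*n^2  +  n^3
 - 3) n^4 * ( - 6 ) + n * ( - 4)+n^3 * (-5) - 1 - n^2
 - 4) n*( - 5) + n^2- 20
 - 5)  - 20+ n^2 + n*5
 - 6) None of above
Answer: 6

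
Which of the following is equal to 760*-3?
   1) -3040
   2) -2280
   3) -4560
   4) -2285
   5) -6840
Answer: 2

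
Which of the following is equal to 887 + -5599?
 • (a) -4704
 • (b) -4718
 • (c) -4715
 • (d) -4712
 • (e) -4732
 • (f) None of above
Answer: d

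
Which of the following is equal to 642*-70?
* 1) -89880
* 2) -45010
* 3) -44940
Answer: 3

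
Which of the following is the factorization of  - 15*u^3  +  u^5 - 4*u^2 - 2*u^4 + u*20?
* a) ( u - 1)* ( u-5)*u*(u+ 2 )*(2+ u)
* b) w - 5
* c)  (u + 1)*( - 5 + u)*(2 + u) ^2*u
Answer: a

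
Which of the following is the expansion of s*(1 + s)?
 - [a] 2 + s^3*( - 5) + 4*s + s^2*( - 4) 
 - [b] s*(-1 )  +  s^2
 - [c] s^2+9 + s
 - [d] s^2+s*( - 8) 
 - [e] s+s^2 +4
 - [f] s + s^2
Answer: f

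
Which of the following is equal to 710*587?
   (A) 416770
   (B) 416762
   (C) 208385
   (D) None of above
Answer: A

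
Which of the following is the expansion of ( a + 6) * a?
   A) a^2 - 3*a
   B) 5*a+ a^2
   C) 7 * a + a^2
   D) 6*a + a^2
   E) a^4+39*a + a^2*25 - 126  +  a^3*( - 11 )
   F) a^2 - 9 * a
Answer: D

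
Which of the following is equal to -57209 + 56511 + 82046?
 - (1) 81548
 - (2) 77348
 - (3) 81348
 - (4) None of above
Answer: 3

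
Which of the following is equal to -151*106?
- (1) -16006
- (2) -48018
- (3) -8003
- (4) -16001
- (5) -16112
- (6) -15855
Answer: 1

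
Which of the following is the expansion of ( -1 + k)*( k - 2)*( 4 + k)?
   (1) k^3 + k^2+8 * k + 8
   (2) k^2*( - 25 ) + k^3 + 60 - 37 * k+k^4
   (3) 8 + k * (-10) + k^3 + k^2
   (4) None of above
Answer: 3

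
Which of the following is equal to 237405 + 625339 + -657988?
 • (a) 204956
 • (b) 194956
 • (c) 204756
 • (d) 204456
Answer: c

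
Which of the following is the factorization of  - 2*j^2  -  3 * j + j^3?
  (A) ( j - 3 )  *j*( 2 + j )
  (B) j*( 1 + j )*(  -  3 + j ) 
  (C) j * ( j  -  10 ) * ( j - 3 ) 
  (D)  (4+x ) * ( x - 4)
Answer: B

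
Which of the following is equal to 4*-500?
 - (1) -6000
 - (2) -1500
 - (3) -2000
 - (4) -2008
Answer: 3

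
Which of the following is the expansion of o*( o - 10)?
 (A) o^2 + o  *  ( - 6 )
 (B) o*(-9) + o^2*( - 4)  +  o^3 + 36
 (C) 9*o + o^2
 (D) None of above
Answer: D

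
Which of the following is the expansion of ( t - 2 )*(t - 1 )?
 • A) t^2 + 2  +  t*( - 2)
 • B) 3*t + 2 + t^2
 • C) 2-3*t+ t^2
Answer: C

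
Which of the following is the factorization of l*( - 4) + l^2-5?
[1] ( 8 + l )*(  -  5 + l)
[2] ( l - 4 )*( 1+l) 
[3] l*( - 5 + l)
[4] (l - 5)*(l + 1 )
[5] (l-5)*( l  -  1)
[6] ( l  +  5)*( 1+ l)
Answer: 4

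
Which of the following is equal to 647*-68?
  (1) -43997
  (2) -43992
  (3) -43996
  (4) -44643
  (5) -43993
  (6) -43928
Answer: 3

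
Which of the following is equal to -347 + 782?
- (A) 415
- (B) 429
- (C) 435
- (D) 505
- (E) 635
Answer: C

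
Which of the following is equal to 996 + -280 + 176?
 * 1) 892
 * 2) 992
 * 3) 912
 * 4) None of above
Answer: 1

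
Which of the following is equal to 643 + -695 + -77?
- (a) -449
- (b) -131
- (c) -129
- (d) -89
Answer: c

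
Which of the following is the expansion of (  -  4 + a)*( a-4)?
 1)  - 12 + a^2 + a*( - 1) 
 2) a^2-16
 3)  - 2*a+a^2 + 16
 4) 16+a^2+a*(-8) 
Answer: 4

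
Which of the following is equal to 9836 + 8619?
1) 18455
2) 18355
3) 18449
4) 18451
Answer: 1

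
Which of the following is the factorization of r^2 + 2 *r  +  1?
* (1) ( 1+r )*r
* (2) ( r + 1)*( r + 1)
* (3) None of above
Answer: 2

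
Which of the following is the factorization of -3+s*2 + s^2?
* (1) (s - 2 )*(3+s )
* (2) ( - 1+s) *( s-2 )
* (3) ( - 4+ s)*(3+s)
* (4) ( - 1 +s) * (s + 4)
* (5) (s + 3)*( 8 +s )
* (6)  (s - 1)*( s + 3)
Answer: 6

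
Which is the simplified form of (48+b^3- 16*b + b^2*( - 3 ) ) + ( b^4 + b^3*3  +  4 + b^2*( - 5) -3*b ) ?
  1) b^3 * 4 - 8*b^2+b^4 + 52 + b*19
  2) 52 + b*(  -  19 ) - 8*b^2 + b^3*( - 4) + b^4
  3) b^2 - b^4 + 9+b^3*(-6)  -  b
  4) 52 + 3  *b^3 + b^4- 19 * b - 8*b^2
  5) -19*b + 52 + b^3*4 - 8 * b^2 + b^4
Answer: 5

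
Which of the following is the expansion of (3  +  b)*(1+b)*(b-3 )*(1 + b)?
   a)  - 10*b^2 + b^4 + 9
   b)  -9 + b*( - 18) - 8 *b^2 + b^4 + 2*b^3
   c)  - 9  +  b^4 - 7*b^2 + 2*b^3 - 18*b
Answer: b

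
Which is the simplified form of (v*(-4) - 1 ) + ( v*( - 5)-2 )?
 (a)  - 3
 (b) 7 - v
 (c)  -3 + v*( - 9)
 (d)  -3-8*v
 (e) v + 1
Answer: c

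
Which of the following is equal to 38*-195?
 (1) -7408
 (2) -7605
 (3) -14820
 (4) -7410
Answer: 4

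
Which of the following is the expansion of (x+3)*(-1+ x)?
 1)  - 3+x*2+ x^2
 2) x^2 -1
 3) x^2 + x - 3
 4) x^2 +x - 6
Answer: 1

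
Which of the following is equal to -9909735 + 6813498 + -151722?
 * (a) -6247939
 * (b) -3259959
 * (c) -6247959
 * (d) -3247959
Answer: d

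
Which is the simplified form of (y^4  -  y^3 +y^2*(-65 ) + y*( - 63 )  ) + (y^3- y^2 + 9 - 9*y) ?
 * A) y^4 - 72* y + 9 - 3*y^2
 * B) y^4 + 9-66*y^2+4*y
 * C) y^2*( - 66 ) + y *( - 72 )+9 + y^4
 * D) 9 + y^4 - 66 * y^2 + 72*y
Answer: C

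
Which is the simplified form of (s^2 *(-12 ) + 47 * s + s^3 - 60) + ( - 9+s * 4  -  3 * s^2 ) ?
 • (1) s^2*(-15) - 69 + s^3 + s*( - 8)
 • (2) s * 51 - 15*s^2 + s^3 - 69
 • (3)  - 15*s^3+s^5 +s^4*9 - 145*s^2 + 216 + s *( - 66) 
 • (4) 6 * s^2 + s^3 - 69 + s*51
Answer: 2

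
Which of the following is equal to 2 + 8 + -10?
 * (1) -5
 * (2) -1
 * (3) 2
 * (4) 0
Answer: 4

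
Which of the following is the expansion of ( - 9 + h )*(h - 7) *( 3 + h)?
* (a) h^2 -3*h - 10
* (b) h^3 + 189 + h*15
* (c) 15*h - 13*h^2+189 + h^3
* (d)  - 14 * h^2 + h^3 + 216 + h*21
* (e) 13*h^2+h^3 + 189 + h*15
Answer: c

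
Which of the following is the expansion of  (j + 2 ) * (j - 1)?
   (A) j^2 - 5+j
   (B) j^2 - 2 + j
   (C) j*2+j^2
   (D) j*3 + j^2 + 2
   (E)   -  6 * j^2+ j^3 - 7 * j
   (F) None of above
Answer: B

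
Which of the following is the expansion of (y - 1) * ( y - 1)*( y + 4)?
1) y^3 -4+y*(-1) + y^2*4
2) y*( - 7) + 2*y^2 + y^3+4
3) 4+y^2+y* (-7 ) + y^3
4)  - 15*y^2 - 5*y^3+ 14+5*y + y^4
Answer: 2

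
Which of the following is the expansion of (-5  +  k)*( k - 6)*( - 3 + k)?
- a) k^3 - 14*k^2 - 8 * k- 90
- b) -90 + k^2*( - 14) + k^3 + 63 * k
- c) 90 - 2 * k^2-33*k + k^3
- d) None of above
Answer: b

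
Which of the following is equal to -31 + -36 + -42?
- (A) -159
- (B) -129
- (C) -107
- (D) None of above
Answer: D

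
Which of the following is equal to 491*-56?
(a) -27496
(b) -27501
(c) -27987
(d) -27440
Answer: a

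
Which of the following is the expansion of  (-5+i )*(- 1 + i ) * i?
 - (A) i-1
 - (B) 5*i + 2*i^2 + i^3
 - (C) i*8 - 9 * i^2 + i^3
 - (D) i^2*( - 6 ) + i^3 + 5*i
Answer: D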